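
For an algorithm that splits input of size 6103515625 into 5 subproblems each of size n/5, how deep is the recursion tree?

For divide and conquer with division factor 5:

Problem sizes at each level:
Level 0: 6103515625
Level 1: 1220703125
Level 2: 244140625
Level 3: 48828125
Level 4: 9765625
Level 5: 1953125
Level 6: 390625
Level 7: 78125
Level 8: 15625
Level 9: 3125
Level 10: 625
Level 11: 125
Level 12: 25
Level 13: 5
Level 14: 1

The root is level 0 and the size-1 base case is level 14 (the tree spans levels 0 through 14, i.e. 15 levels counting the root), so the depth is the number of divisions: log_5(6103515625) = 14

The recursion tree depth is log_5(6103515625) = 14. At each level, the problem size is divided by 5, so it takes 14 divisions to reduce to a base case of size 1. The algorithm makes 5 recursive calls at each level.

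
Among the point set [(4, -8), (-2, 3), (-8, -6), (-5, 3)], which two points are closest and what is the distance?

Computing all pairwise distances among 4 points:

d((4, -8), (-2, 3)) = 12.53
d((4, -8), (-8, -6)) = 12.1655
d((4, -8), (-5, 3)) = 14.2127
d((-2, 3), (-8, -6)) = 10.8167
d((-2, 3), (-5, 3)) = 3.0 <-- minimum
d((-8, -6), (-5, 3)) = 9.4868

Closest pair: (-2, 3) and (-5, 3) with distance 3.0

The closest pair is (-2, 3) and (-5, 3) with Euclidean distance 3.0. For 4 points, brute-force pairwise comparison is shown above. For large n, the divide-and-conquer algorithm (sort by x, recurse on halves, check the dividing strip) achieves O(n log n).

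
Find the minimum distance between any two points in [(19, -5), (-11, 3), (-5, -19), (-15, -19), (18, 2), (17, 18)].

Computing all pairwise distances among 6 points:

d((19, -5), (-11, 3)) = 31.0483
d((19, -5), (-5, -19)) = 27.7849
d((19, -5), (-15, -19)) = 36.7696
d((19, -5), (18, 2)) = 7.0711 <-- minimum
d((19, -5), (17, 18)) = 23.0868
d((-11, 3), (-5, -19)) = 22.8035
d((-11, 3), (-15, -19)) = 22.3607
d((-11, 3), (18, 2)) = 29.0172
d((-11, 3), (17, 18)) = 31.7648
d((-5, -19), (-15, -19)) = 10.0
d((-5, -19), (18, 2)) = 31.1448
d((-5, -19), (17, 18)) = 43.0465
d((-15, -19), (18, 2)) = 39.1152
d((-15, -19), (17, 18)) = 48.9183
d((18, 2), (17, 18)) = 16.0312

Closest pair: (19, -5) and (18, 2) with distance 7.0711

The closest pair is (19, -5) and (18, 2) with Euclidean distance 7.0711. For 6 points, brute-force pairwise comparison is shown above. For large n, the divide-and-conquer algorithm (sort by x, recurse on halves, check the dividing strip) achieves O(n log n).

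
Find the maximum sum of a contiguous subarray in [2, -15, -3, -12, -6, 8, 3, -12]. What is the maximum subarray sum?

Using Kadane's algorithm on [2, -15, -3, -12, -6, 8, 3, -12]:

Scanning through the array:
Position 1 (value -15): max_ending_here = -13, max_so_far = 2
Position 2 (value -3): max_ending_here = -3, max_so_far = 2
Position 3 (value -12): max_ending_here = -12, max_so_far = 2
Position 4 (value -6): max_ending_here = -6, max_so_far = 2
Position 5 (value 8): max_ending_here = 8, max_so_far = 8
Position 6 (value 3): max_ending_here = 11, max_so_far = 11
Position 7 (value -12): max_ending_here = -1, max_so_far = 11

Maximum subarray: [8, 3]
Maximum sum: 11

The maximum subarray is [8, 3] with sum 11. This subarray runs from index 5 to index 6.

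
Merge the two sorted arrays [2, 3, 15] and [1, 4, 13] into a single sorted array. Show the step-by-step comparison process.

Merging process:

Compare 2 vs 1: take 1 from right. Merged: [1]
Compare 2 vs 4: take 2 from left. Merged: [1, 2]
Compare 3 vs 4: take 3 from left. Merged: [1, 2, 3]
Compare 15 vs 4: take 4 from right. Merged: [1, 2, 3, 4]
Compare 15 vs 13: take 13 from right. Merged: [1, 2, 3, 4, 13]
Append remaining from left: [15]. Merged: [1, 2, 3, 4, 13, 15]

Final merged array: [1, 2, 3, 4, 13, 15]
Total comparisons: 5

The merged array is [1, 2, 3, 4, 13, 15], requiring 5 comparisons. The merge step runs in O(n) time where n is the total number of elements.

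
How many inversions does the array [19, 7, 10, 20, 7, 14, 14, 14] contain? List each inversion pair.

Finding inversions in [19, 7, 10, 20, 7, 14, 14, 14]:

(0, 1): arr[0]=19 > arr[1]=7
(0, 2): arr[0]=19 > arr[2]=10
(0, 4): arr[0]=19 > arr[4]=7
(0, 5): arr[0]=19 > arr[5]=14
(0, 6): arr[0]=19 > arr[6]=14
(0, 7): arr[0]=19 > arr[7]=14
(2, 4): arr[2]=10 > arr[4]=7
(3, 4): arr[3]=20 > arr[4]=7
(3, 5): arr[3]=20 > arr[5]=14
(3, 6): arr[3]=20 > arr[6]=14
(3, 7): arr[3]=20 > arr[7]=14

Total inversions: 11

The array has 11 inversion(s): (0,1), (0,2), (0,4), (0,5), (0,6), (0,7), (2,4), (3,4), (3,5), (3,6), (3,7). Each pair (i,j) satisfies i < j and arr[i] > arr[j].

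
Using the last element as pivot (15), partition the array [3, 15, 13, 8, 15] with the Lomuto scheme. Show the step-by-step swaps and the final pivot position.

Lomuto partition with pivot = 15:

Initial array: [3, 15, 13, 8, 15]

arr[0]=3 <= 15: swap with position 0, array becomes [3, 15, 13, 8, 15]
arr[1]=15 <= 15: swap with position 1, array becomes [3, 15, 13, 8, 15]
arr[2]=13 <= 15: swap with position 2, array becomes [3, 15, 13, 8, 15]
arr[3]=8 <= 15: swap with position 3, array becomes [3, 15, 13, 8, 15]

Place pivot at position 4: [3, 15, 13, 8, 15]
Pivot position: 4

After partitioning with pivot 15, the array becomes [3, 15, 13, 8, 15]. The pivot is placed at index 4. All elements to the left of the pivot are <= 15, and all elements to the right are > 15.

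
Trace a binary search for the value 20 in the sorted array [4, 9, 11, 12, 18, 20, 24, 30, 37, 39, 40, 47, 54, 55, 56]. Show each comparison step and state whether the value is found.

Binary search for 20 in [4, 9, 11, 12, 18, 20, 24, 30, 37, 39, 40, 47, 54, 55, 56]:

lo=0, hi=14, mid=7, arr[mid]=30 -> 30 > 20, search left half
lo=0, hi=6, mid=3, arr[mid]=12 -> 12 < 20, search right half
lo=4, hi=6, mid=5, arr[mid]=20 -> Found target at index 5!

Binary search finds 20 at index 5 after 3 comparisons. The search repeatedly halves the search space by comparing with the middle element.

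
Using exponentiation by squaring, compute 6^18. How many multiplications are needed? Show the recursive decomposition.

Computing 6^18 by squaring (build up from 6^1; each line after the first costs one multiplication):

6^1 = 6
6^2 = (6^1)^2 = 6^2 = 36
6^4 = (6^2)^2 = 36^2 = 1296
6^8 = (6^4)^2 = 1296^2 = 1679616
6^9 = 6 * 6^8 = 6 * 1679616 = 10077696
6^18 = (6^9)^2 = 10077696^2 = 101559956668416

Result: 101559956668416
Multiplications needed: 5 (5 lines after 6^1)

6^18 = 101559956668416. Using exponentiation by squaring, this requires 5 multiplications. The key idea: if the exponent is even, square the half-power; if odd, multiply by the base once.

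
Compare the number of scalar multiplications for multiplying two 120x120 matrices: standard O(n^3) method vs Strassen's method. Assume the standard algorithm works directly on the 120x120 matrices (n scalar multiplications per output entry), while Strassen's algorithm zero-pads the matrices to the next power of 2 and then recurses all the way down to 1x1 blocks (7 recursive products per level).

Matrix multiplication for 120x120 matrices:

Strassen's algorithm requires power-of-2 dimensions. Pad 120x120 to 128x128 (next power of 2).

Standard algorithm: 120^3 = 1728000 multiplications
Strassen's algorithm: 7^(log2(128)) = 7^7 = 823543 multiplications
Savings: 1728000 - 823543 = 904457 multiplications

Standard: 1728000 multiplications (120^3). Strassen: 823543 multiplications (7^7, after padding to 128x128). Strassen reduces 8 recursive multiplications to 7 at each level.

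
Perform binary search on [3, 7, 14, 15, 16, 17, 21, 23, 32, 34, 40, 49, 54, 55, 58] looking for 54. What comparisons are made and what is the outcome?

Binary search for 54 in [3, 7, 14, 15, 16, 17, 21, 23, 32, 34, 40, 49, 54, 55, 58]:

lo=0, hi=14, mid=7, arr[mid]=23 -> 23 < 54, search right half
lo=8, hi=14, mid=11, arr[mid]=49 -> 49 < 54, search right half
lo=12, hi=14, mid=13, arr[mid]=55 -> 55 > 54, search left half
lo=12, hi=12, mid=12, arr[mid]=54 -> Found target at index 12!

Binary search finds 54 at index 12 after 4 comparisons. The search repeatedly halves the search space by comparing with the middle element.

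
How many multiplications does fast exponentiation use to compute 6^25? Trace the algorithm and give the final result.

Computing 6^25 by squaring (build up from 6^1; each line after the first costs one multiplication):

6^1 = 6
6^2 = (6^1)^2 = 6^2 = 36
6^3 = 6 * 6^2 = 6 * 36 = 216
6^6 = (6^3)^2 = 216^2 = 46656
6^12 = (6^6)^2 = 46656^2 = 2176782336
6^24 = (6^12)^2 = 2176782336^2 = 4738381338321616896
6^25 = 6 * 6^24 = 6 * 4738381338321616896 = 28430288029929701376

Result: 28430288029929701376
Multiplications needed: 6 (6 lines after 6^1)

6^25 = 28430288029929701376. Using exponentiation by squaring, this requires 6 multiplications. The key idea: if the exponent is even, square the half-power; if odd, multiply by the base once.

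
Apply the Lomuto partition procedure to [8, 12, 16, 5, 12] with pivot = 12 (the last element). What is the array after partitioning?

Lomuto partition with pivot = 12:

Initial array: [8, 12, 16, 5, 12]

arr[0]=8 <= 12: swap with position 0, array becomes [8, 12, 16, 5, 12]
arr[1]=12 <= 12: swap with position 1, array becomes [8, 12, 16, 5, 12]
arr[2]=16 > 12: no swap
arr[3]=5 <= 12: swap with position 2, array becomes [8, 12, 5, 16, 12]

Place pivot at position 3: [8, 12, 5, 12, 16]
Pivot position: 3

After partitioning with pivot 12, the array becomes [8, 12, 5, 12, 16]. The pivot is placed at index 3. All elements to the left of the pivot are <= 12, and all elements to the right are > 12.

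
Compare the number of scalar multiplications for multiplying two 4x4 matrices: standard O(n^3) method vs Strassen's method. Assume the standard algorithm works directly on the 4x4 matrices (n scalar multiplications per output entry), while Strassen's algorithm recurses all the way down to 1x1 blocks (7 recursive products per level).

Matrix multiplication for 4x4 matrices:

Standard algorithm: 4^3 = 64 multiplications
Strassen's algorithm: 7^(log2(4)) = 7^2 = 49 multiplications
Savings: 64 - 49 = 15 multiplications

Standard: 64 multiplications (4^3). Strassen: 49 multiplications (7^2). Strassen reduces 8 recursive multiplications to 7 at each level.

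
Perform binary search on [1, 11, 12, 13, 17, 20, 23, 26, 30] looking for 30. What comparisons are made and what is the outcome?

Binary search for 30 in [1, 11, 12, 13, 17, 20, 23, 26, 30]:

lo=0, hi=8, mid=4, arr[mid]=17 -> 17 < 30, search right half
lo=5, hi=8, mid=6, arr[mid]=23 -> 23 < 30, search right half
lo=7, hi=8, mid=7, arr[mid]=26 -> 26 < 30, search right half
lo=8, hi=8, mid=8, arr[mid]=30 -> Found target at index 8!

Binary search finds 30 at index 8 after 4 comparisons. The search repeatedly halves the search space by comparing with the middle element.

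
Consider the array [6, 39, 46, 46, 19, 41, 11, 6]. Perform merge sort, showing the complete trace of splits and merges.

Merge sort trace:

Split: [6, 39, 46, 46, 19, 41, 11, 6] -> [6, 39, 46, 46] and [19, 41, 11, 6]
  Split: [6, 39, 46, 46] -> [6, 39] and [46, 46]
    Split: [6, 39] -> [6] and [39]
    Merge: [6] + [39] -> [6, 39]
    Split: [46, 46] -> [46] and [46]
    Merge: [46] + [46] -> [46, 46]
  Merge: [6, 39] + [46, 46] -> [6, 39, 46, 46]
  Split: [19, 41, 11, 6] -> [19, 41] and [11, 6]
    Split: [19, 41] -> [19] and [41]
    Merge: [19] + [41] -> [19, 41]
    Split: [11, 6] -> [11] and [6]
    Merge: [11] + [6] -> [6, 11]
  Merge: [19, 41] + [6, 11] -> [6, 11, 19, 41]
Merge: [6, 39, 46, 46] + [6, 11, 19, 41] -> [6, 6, 11, 19, 39, 41, 46, 46]

Final sorted array: [6, 6, 11, 19, 39, 41, 46, 46]

The merge sort proceeds by recursively splitting the array and merging sorted halves.
After all merges, the sorted array is [6, 6, 11, 19, 39, 41, 46, 46].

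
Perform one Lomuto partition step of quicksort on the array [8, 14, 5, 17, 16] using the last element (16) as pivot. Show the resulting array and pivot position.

Lomuto partition with pivot = 16:

Initial array: [8, 14, 5, 17, 16]

arr[0]=8 <= 16: swap with position 0, array becomes [8, 14, 5, 17, 16]
arr[1]=14 <= 16: swap with position 1, array becomes [8, 14, 5, 17, 16]
arr[2]=5 <= 16: swap with position 2, array becomes [8, 14, 5, 17, 16]
arr[3]=17 > 16: no swap

Place pivot at position 3: [8, 14, 5, 16, 17]
Pivot position: 3

After partitioning with pivot 16, the array becomes [8, 14, 5, 16, 17]. The pivot is placed at index 3. All elements to the left of the pivot are <= 16, and all elements to the right are > 16.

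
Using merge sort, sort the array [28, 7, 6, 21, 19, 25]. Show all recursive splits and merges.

Merge sort trace:

Split: [28, 7, 6, 21, 19, 25] -> [28, 7, 6] and [21, 19, 25]
  Split: [28, 7, 6] -> [28] and [7, 6]
    Split: [7, 6] -> [7] and [6]
    Merge: [7] + [6] -> [6, 7]
  Merge: [28] + [6, 7] -> [6, 7, 28]
  Split: [21, 19, 25] -> [21] and [19, 25]
    Split: [19, 25] -> [19] and [25]
    Merge: [19] + [25] -> [19, 25]
  Merge: [21] + [19, 25] -> [19, 21, 25]
Merge: [6, 7, 28] + [19, 21, 25] -> [6, 7, 19, 21, 25, 28]

Final sorted array: [6, 7, 19, 21, 25, 28]

The merge sort proceeds by recursively splitting the array and merging sorted halves.
After all merges, the sorted array is [6, 7, 19, 21, 25, 28].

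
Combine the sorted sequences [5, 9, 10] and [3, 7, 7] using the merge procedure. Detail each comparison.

Merging process:

Compare 5 vs 3: take 3 from right. Merged: [3]
Compare 5 vs 7: take 5 from left. Merged: [3, 5]
Compare 9 vs 7: take 7 from right. Merged: [3, 5, 7]
Compare 9 vs 7: take 7 from right. Merged: [3, 5, 7, 7]
Append remaining from left: [9, 10]. Merged: [3, 5, 7, 7, 9, 10]

Final merged array: [3, 5, 7, 7, 9, 10]
Total comparisons: 4

The merged array is [3, 5, 7, 7, 9, 10], requiring 4 comparisons. The merge step runs in O(n) time where n is the total number of elements.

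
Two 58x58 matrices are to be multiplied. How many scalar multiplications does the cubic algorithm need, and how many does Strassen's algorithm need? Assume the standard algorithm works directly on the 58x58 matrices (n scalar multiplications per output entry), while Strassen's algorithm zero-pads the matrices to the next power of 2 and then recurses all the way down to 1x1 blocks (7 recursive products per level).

Matrix multiplication for 58x58 matrices:

Strassen's algorithm requires power-of-2 dimensions. Pad 58x58 to 64x64 (next power of 2).

Standard algorithm: 58^3 = 195112 multiplications
Strassen's algorithm: 7^(log2(64)) = 7^6 = 117649 multiplications
Savings: 195112 - 117649 = 77463 multiplications

Standard: 195112 multiplications (58^3). Strassen: 117649 multiplications (7^6, after padding to 64x64). Strassen reduces 8 recursive multiplications to 7 at each level.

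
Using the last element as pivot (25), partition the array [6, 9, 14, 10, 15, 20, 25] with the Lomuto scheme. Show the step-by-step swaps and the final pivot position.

Lomuto partition with pivot = 25:

Initial array: [6, 9, 14, 10, 15, 20, 25]

arr[0]=6 <= 25: swap with position 0, array becomes [6, 9, 14, 10, 15, 20, 25]
arr[1]=9 <= 25: swap with position 1, array becomes [6, 9, 14, 10, 15, 20, 25]
arr[2]=14 <= 25: swap with position 2, array becomes [6, 9, 14, 10, 15, 20, 25]
arr[3]=10 <= 25: swap with position 3, array becomes [6, 9, 14, 10, 15, 20, 25]
arr[4]=15 <= 25: swap with position 4, array becomes [6, 9, 14, 10, 15, 20, 25]
arr[5]=20 <= 25: swap with position 5, array becomes [6, 9, 14, 10, 15, 20, 25]

Place pivot at position 6: [6, 9, 14, 10, 15, 20, 25]
Pivot position: 6

After partitioning with pivot 25, the array becomes [6, 9, 14, 10, 15, 20, 25]. The pivot is placed at index 6. All elements to the left of the pivot are <= 25, and all elements to the right are > 25.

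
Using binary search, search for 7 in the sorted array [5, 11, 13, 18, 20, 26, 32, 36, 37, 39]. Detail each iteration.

Binary search for 7 in [5, 11, 13, 18, 20, 26, 32, 36, 37, 39]:

lo=0, hi=9, mid=4, arr[mid]=20 -> 20 > 7, search left half
lo=0, hi=3, mid=1, arr[mid]=11 -> 11 > 7, search left half
lo=0, hi=0, mid=0, arr[mid]=5 -> 5 < 7, search right half
lo=1 > hi=0, target 7 not found

Binary search determines that 7 is not in the array after 3 comparisons. The search space was exhausted without finding the target.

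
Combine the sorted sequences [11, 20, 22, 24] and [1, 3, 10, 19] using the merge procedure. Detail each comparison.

Merging process:

Compare 11 vs 1: take 1 from right. Merged: [1]
Compare 11 vs 3: take 3 from right. Merged: [1, 3]
Compare 11 vs 10: take 10 from right. Merged: [1, 3, 10]
Compare 11 vs 19: take 11 from left. Merged: [1, 3, 10, 11]
Compare 20 vs 19: take 19 from right. Merged: [1, 3, 10, 11, 19]
Append remaining from left: [20, 22, 24]. Merged: [1, 3, 10, 11, 19, 20, 22, 24]

Final merged array: [1, 3, 10, 11, 19, 20, 22, 24]
Total comparisons: 5

The merged array is [1, 3, 10, 11, 19, 20, 22, 24], requiring 5 comparisons. The merge step runs in O(n) time where n is the total number of elements.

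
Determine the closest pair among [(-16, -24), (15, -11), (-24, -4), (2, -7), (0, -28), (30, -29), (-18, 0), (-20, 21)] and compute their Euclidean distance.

Computing all pairwise distances among 8 points:

d((-16, -24), (15, -11)) = 33.6155
d((-16, -24), (-24, -4)) = 21.5407
d((-16, -24), (2, -7)) = 24.7588
d((-16, -24), (0, -28)) = 16.4924
d((-16, -24), (30, -29)) = 46.2709
d((-16, -24), (-18, 0)) = 24.0832
d((-16, -24), (-20, 21)) = 45.1774
d((15, -11), (-24, -4)) = 39.6232
d((15, -11), (2, -7)) = 13.6015
d((15, -11), (0, -28)) = 22.6716
d((15, -11), (30, -29)) = 23.4307
d((15, -11), (-18, 0)) = 34.7851
d((15, -11), (-20, 21)) = 47.4236
d((-24, -4), (2, -7)) = 26.1725
d((-24, -4), (0, -28)) = 33.9411
d((-24, -4), (30, -29)) = 59.5063
d((-24, -4), (-18, 0)) = 7.2111 <-- minimum
d((-24, -4), (-20, 21)) = 25.318
d((2, -7), (0, -28)) = 21.095
d((2, -7), (30, -29)) = 35.609
d((2, -7), (-18, 0)) = 21.1896
d((2, -7), (-20, 21)) = 35.609
d((0, -28), (30, -29)) = 30.0167
d((0, -28), (-18, 0)) = 33.2866
d((0, -28), (-20, 21)) = 52.9245
d((30, -29), (-18, 0)) = 56.0803
d((30, -29), (-20, 21)) = 70.7107
d((-18, 0), (-20, 21)) = 21.095

Closest pair: (-24, -4) and (-18, 0) with distance 7.2111

The closest pair is (-24, -4) and (-18, 0) with Euclidean distance 7.2111. For 8 points, brute-force pairwise comparison is shown above. For large n, the divide-and-conquer algorithm (sort by x, recurse on halves, check the dividing strip) achieves O(n log n).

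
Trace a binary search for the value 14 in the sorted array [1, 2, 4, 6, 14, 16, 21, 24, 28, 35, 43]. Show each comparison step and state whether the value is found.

Binary search for 14 in [1, 2, 4, 6, 14, 16, 21, 24, 28, 35, 43]:

lo=0, hi=10, mid=5, arr[mid]=16 -> 16 > 14, search left half
lo=0, hi=4, mid=2, arr[mid]=4 -> 4 < 14, search right half
lo=3, hi=4, mid=3, arr[mid]=6 -> 6 < 14, search right half
lo=4, hi=4, mid=4, arr[mid]=14 -> Found target at index 4!

Binary search finds 14 at index 4 after 4 comparisons. The search repeatedly halves the search space by comparing with the middle element.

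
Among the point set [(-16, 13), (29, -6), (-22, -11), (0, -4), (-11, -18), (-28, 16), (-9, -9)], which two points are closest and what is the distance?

Computing all pairwise distances among 7 points:

d((-16, 13), (29, -6)) = 48.8467
d((-16, 13), (-22, -11)) = 24.7386
d((-16, 13), (0, -4)) = 23.3452
d((-16, 13), (-11, -18)) = 31.4006
d((-16, 13), (-28, 16)) = 12.3693
d((-16, 13), (-9, -9)) = 23.0868
d((29, -6), (-22, -11)) = 51.2445
d((29, -6), (0, -4)) = 29.0689
d((29, -6), (-11, -18)) = 41.7612
d((29, -6), (-28, 16)) = 61.0983
d((29, -6), (-9, -9)) = 38.1182
d((-22, -11), (0, -4)) = 23.0868
d((-22, -11), (-11, -18)) = 13.0384
d((-22, -11), (-28, 16)) = 27.6586
d((-22, -11), (-9, -9)) = 13.1529
d((0, -4), (-11, -18)) = 17.8045
d((0, -4), (-28, 16)) = 34.4093
d((0, -4), (-9, -9)) = 10.2956
d((-11, -18), (-28, 16)) = 38.0132
d((-11, -18), (-9, -9)) = 9.2195 <-- minimum
d((-28, 16), (-9, -9)) = 31.4006

Closest pair: (-11, -18) and (-9, -9) with distance 9.2195

The closest pair is (-11, -18) and (-9, -9) with Euclidean distance 9.2195. For 7 points, brute-force pairwise comparison is shown above. For large n, the divide-and-conquer algorithm (sort by x, recurse on halves, check the dividing strip) achieves O(n log n).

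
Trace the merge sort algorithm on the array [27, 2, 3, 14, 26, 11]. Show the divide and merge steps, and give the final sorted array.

Merge sort trace:

Split: [27, 2, 3, 14, 26, 11] -> [27, 2, 3] and [14, 26, 11]
  Split: [27, 2, 3] -> [27] and [2, 3]
    Split: [2, 3] -> [2] and [3]
    Merge: [2] + [3] -> [2, 3]
  Merge: [27] + [2, 3] -> [2, 3, 27]
  Split: [14, 26, 11] -> [14] and [26, 11]
    Split: [26, 11] -> [26] and [11]
    Merge: [26] + [11] -> [11, 26]
  Merge: [14] + [11, 26] -> [11, 14, 26]
Merge: [2, 3, 27] + [11, 14, 26] -> [2, 3, 11, 14, 26, 27]

Final sorted array: [2, 3, 11, 14, 26, 27]

The merge sort proceeds by recursively splitting the array and merging sorted halves.
After all merges, the sorted array is [2, 3, 11, 14, 26, 27].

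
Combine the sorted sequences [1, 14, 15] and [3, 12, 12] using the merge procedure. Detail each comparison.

Merging process:

Compare 1 vs 3: take 1 from left. Merged: [1]
Compare 14 vs 3: take 3 from right. Merged: [1, 3]
Compare 14 vs 12: take 12 from right. Merged: [1, 3, 12]
Compare 14 vs 12: take 12 from right. Merged: [1, 3, 12, 12]
Append remaining from left: [14, 15]. Merged: [1, 3, 12, 12, 14, 15]

Final merged array: [1, 3, 12, 12, 14, 15]
Total comparisons: 4

The merged array is [1, 3, 12, 12, 14, 15], requiring 4 comparisons. The merge step runs in O(n) time where n is the total number of elements.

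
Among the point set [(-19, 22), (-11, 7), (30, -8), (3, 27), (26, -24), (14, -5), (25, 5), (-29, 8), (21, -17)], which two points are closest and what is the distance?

Computing all pairwise distances among 9 points:

d((-19, 22), (-11, 7)) = 17.0
d((-19, 22), (30, -8)) = 57.4543
d((-19, 22), (3, 27)) = 22.561
d((-19, 22), (26, -24)) = 64.3506
d((-19, 22), (14, -5)) = 42.638
d((-19, 22), (25, 5)) = 47.1699
d((-19, 22), (-29, 8)) = 17.2047
d((-19, 22), (21, -17)) = 55.8659
d((-11, 7), (30, -8)) = 43.6578
d((-11, 7), (3, 27)) = 24.4131
d((-11, 7), (26, -24)) = 48.2701
d((-11, 7), (14, -5)) = 27.7308
d((-11, 7), (25, 5)) = 36.0555
d((-11, 7), (-29, 8)) = 18.0278
d((-11, 7), (21, -17)) = 40.0
d((30, -8), (3, 27)) = 44.2041
d((30, -8), (26, -24)) = 16.4924
d((30, -8), (14, -5)) = 16.2788
d((30, -8), (25, 5)) = 13.9284
d((30, -8), (-29, 8)) = 61.131
d((30, -8), (21, -17)) = 12.7279
d((3, 27), (26, -24)) = 55.9464
d((3, 27), (14, -5)) = 33.8378
d((3, 27), (25, 5)) = 31.1127
d((3, 27), (-29, 8)) = 37.2156
d((3, 27), (21, -17)) = 47.5395
d((26, -24), (14, -5)) = 22.4722
d((26, -24), (25, 5)) = 29.0172
d((26, -24), (-29, 8)) = 63.6318
d((26, -24), (21, -17)) = 8.6023 <-- minimum
d((14, -5), (25, 5)) = 14.8661
d((14, -5), (-29, 8)) = 44.9222
d((14, -5), (21, -17)) = 13.8924
d((25, 5), (-29, 8)) = 54.0833
d((25, 5), (21, -17)) = 22.3607
d((-29, 8), (21, -17)) = 55.9017

Closest pair: (26, -24) and (21, -17) with distance 8.6023

The closest pair is (26, -24) and (21, -17) with Euclidean distance 8.6023. For 9 points, brute-force pairwise comparison is shown above. For large n, the divide-and-conquer algorithm (sort by x, recurse on halves, check the dividing strip) achieves O(n log n).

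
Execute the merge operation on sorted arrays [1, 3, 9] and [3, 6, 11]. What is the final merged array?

Merging process:

Compare 1 vs 3: take 1 from left. Merged: [1]
Compare 3 vs 3: take 3 from left. Merged: [1, 3]
Compare 9 vs 3: take 3 from right. Merged: [1, 3, 3]
Compare 9 vs 6: take 6 from right. Merged: [1, 3, 3, 6]
Compare 9 vs 11: take 9 from left. Merged: [1, 3, 3, 6, 9]
Append remaining from right: [11]. Merged: [1, 3, 3, 6, 9, 11]

Final merged array: [1, 3, 3, 6, 9, 11]
Total comparisons: 5

The merged array is [1, 3, 3, 6, 9, 11], requiring 5 comparisons. The merge step runs in O(n) time where n is the total number of elements.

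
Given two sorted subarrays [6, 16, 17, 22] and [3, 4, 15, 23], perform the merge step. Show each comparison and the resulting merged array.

Merging process:

Compare 6 vs 3: take 3 from right. Merged: [3]
Compare 6 vs 4: take 4 from right. Merged: [3, 4]
Compare 6 vs 15: take 6 from left. Merged: [3, 4, 6]
Compare 16 vs 15: take 15 from right. Merged: [3, 4, 6, 15]
Compare 16 vs 23: take 16 from left. Merged: [3, 4, 6, 15, 16]
Compare 17 vs 23: take 17 from left. Merged: [3, 4, 6, 15, 16, 17]
Compare 22 vs 23: take 22 from left. Merged: [3, 4, 6, 15, 16, 17, 22]
Append remaining from right: [23]. Merged: [3, 4, 6, 15, 16, 17, 22, 23]

Final merged array: [3, 4, 6, 15, 16, 17, 22, 23]
Total comparisons: 7

The merged array is [3, 4, 6, 15, 16, 17, 22, 23], requiring 7 comparisons. The merge step runs in O(n) time where n is the total number of elements.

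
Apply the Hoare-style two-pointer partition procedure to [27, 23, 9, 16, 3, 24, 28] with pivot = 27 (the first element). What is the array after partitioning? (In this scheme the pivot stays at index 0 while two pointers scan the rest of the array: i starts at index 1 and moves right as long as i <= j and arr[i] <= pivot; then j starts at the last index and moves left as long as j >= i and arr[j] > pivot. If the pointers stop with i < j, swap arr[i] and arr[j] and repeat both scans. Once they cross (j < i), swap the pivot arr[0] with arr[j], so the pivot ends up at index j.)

Hoare-style two-pointer partition with pivot = 27:

Initial array: [27, 23, 9, 16, 3, 24, 28]

Pointers start at i = 1, j = 6.
i ends at 6, j ends at 5: the pointers have crossed (j < i), so scanning stops.

Swap pivot arr[0] with arr[5] to place pivot at position 5: [24, 23, 9, 16, 3, 27, 28]
Pivot position: 5

After partitioning with pivot 27, the array becomes [24, 23, 9, 16, 3, 27, 28]. The pivot is placed at index 5. All elements to the left of the pivot are <= 27, and all elements to the right are > 27.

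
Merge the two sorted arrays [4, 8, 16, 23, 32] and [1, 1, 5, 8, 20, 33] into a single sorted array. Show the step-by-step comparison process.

Merging process:

Compare 4 vs 1: take 1 from right. Merged: [1]
Compare 4 vs 1: take 1 from right. Merged: [1, 1]
Compare 4 vs 5: take 4 from left. Merged: [1, 1, 4]
Compare 8 vs 5: take 5 from right. Merged: [1, 1, 4, 5]
Compare 8 vs 8: take 8 from left. Merged: [1, 1, 4, 5, 8]
Compare 16 vs 8: take 8 from right. Merged: [1, 1, 4, 5, 8, 8]
Compare 16 vs 20: take 16 from left. Merged: [1, 1, 4, 5, 8, 8, 16]
Compare 23 vs 20: take 20 from right. Merged: [1, 1, 4, 5, 8, 8, 16, 20]
Compare 23 vs 33: take 23 from left. Merged: [1, 1, 4, 5, 8, 8, 16, 20, 23]
Compare 32 vs 33: take 32 from left. Merged: [1, 1, 4, 5, 8, 8, 16, 20, 23, 32]
Append remaining from right: [33]. Merged: [1, 1, 4, 5, 8, 8, 16, 20, 23, 32, 33]

Final merged array: [1, 1, 4, 5, 8, 8, 16, 20, 23, 32, 33]
Total comparisons: 10

The merged array is [1, 1, 4, 5, 8, 8, 16, 20, 23, 32, 33], requiring 10 comparisons. The merge step runs in O(n) time where n is the total number of elements.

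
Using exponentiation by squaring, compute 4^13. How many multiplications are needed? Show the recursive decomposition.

Computing 4^13 by squaring (build up from 4^1; each line after the first costs one multiplication):

4^1 = 4
4^2 = (4^1)^2 = 4^2 = 16
4^3 = 4 * 4^2 = 4 * 16 = 64
4^6 = (4^3)^2 = 64^2 = 4096
4^12 = (4^6)^2 = 4096^2 = 16777216
4^13 = 4 * 4^12 = 4 * 16777216 = 67108864

Result: 67108864
Multiplications needed: 5 (5 lines after 4^1)

4^13 = 67108864. Using exponentiation by squaring, this requires 5 multiplications. The key idea: if the exponent is even, square the half-power; if odd, multiply by the base once.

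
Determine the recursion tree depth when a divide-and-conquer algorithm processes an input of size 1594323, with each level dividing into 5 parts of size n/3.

For divide and conquer with division factor 3:

Problem sizes at each level:
Level 0: 1594323
Level 1: 531441
Level 2: 177147
Level 3: 59049
Level 4: 19683
Level 5: 6561
Level 6: 2187
Level 7: 729
Level 8: 243
Level 9: 81
Level 10: 27
Level 11: 9
Level 12: 3
Level 13: 1

The root is level 0 and the size-1 base case is level 13 (the tree spans levels 0 through 13, i.e. 14 levels counting the root), so the depth is the number of divisions: log_3(1594323) = 13

The recursion tree depth is log_3(1594323) = 13. At each level, the problem size is divided by 3, so it takes 13 divisions to reduce to a base case of size 1. The algorithm makes 5 recursive calls at each level.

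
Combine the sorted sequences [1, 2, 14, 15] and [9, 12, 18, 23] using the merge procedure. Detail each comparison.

Merging process:

Compare 1 vs 9: take 1 from left. Merged: [1]
Compare 2 vs 9: take 2 from left. Merged: [1, 2]
Compare 14 vs 9: take 9 from right. Merged: [1, 2, 9]
Compare 14 vs 12: take 12 from right. Merged: [1, 2, 9, 12]
Compare 14 vs 18: take 14 from left. Merged: [1, 2, 9, 12, 14]
Compare 15 vs 18: take 15 from left. Merged: [1, 2, 9, 12, 14, 15]
Append remaining from right: [18, 23]. Merged: [1, 2, 9, 12, 14, 15, 18, 23]

Final merged array: [1, 2, 9, 12, 14, 15, 18, 23]
Total comparisons: 6

The merged array is [1, 2, 9, 12, 14, 15, 18, 23], requiring 6 comparisons. The merge step runs in O(n) time where n is the total number of elements.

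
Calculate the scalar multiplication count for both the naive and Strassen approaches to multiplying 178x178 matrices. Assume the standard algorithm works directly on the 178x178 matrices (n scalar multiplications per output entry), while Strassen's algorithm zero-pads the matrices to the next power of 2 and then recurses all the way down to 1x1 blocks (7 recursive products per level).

Matrix multiplication for 178x178 matrices:

Strassen's algorithm requires power-of-2 dimensions. Pad 178x178 to 256x256 (next power of 2).

Standard algorithm: 178^3 = 5639752 multiplications
Strassen's algorithm: 7^(log2(256)) = 7^8 = 5764801 multiplications
Difference: 5639752 - 5764801 = -125049 (Strassen uses MORE here due to padding overhead — for small or just-over-power-of-2 n, padding can outweigh the per-level savings)

Standard: 5639752 multiplications (178^3). Strassen: 5764801 multiplications (7^8, after padding to 256x256). Strassen reduces 8 recursive multiplications to 7 at each level.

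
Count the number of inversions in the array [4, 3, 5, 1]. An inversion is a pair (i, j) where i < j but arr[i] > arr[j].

Finding inversions in [4, 3, 5, 1]:

(0, 1): arr[0]=4 > arr[1]=3
(0, 3): arr[0]=4 > arr[3]=1
(1, 3): arr[1]=3 > arr[3]=1
(2, 3): arr[2]=5 > arr[3]=1

Total inversions: 4

The array has 4 inversion(s): (0,1), (0,3), (1,3), (2,3). Each pair (i,j) satisfies i < j and arr[i] > arr[j].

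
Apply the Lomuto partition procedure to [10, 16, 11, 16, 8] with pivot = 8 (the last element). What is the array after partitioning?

Lomuto partition with pivot = 8:

Initial array: [10, 16, 11, 16, 8]

arr[0]=10 > 8: no swap
arr[1]=16 > 8: no swap
arr[2]=11 > 8: no swap
arr[3]=16 > 8: no swap

Place pivot at position 0: [8, 16, 11, 16, 10]
Pivot position: 0

After partitioning with pivot 8, the array becomes [8, 16, 11, 16, 10]. The pivot is placed at index 0. All elements to the left of the pivot are <= 8, and all elements to the right are > 8.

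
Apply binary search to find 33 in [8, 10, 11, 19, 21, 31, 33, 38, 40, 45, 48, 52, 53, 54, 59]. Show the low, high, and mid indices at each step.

Binary search for 33 in [8, 10, 11, 19, 21, 31, 33, 38, 40, 45, 48, 52, 53, 54, 59]:

lo=0, hi=14, mid=7, arr[mid]=38 -> 38 > 33, search left half
lo=0, hi=6, mid=3, arr[mid]=19 -> 19 < 33, search right half
lo=4, hi=6, mid=5, arr[mid]=31 -> 31 < 33, search right half
lo=6, hi=6, mid=6, arr[mid]=33 -> Found target at index 6!

Binary search finds 33 at index 6 after 4 comparisons. The search repeatedly halves the search space by comparing with the middle element.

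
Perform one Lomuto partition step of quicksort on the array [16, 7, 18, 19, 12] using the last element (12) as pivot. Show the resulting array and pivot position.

Lomuto partition with pivot = 12:

Initial array: [16, 7, 18, 19, 12]

arr[0]=16 > 12: no swap
arr[1]=7 <= 12: swap with position 0, array becomes [7, 16, 18, 19, 12]
arr[2]=18 > 12: no swap
arr[3]=19 > 12: no swap

Place pivot at position 1: [7, 12, 18, 19, 16]
Pivot position: 1

After partitioning with pivot 12, the array becomes [7, 12, 18, 19, 16]. The pivot is placed at index 1. All elements to the left of the pivot are <= 12, and all elements to the right are > 12.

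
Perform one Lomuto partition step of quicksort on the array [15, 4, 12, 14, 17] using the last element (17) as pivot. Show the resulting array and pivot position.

Lomuto partition with pivot = 17:

Initial array: [15, 4, 12, 14, 17]

arr[0]=15 <= 17: swap with position 0, array becomes [15, 4, 12, 14, 17]
arr[1]=4 <= 17: swap with position 1, array becomes [15, 4, 12, 14, 17]
arr[2]=12 <= 17: swap with position 2, array becomes [15, 4, 12, 14, 17]
arr[3]=14 <= 17: swap with position 3, array becomes [15, 4, 12, 14, 17]

Place pivot at position 4: [15, 4, 12, 14, 17]
Pivot position: 4

After partitioning with pivot 17, the array becomes [15, 4, 12, 14, 17]. The pivot is placed at index 4. All elements to the left of the pivot are <= 17, and all elements to the right are > 17.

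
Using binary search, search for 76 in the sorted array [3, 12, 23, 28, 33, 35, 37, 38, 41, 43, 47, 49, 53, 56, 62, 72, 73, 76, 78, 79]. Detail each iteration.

Binary search for 76 in [3, 12, 23, 28, 33, 35, 37, 38, 41, 43, 47, 49, 53, 56, 62, 72, 73, 76, 78, 79]:

lo=0, hi=19, mid=9, arr[mid]=43 -> 43 < 76, search right half
lo=10, hi=19, mid=14, arr[mid]=62 -> 62 < 76, search right half
lo=15, hi=19, mid=17, arr[mid]=76 -> Found target at index 17!

Binary search finds 76 at index 17 after 3 comparisons. The search repeatedly halves the search space by comparing with the middle element.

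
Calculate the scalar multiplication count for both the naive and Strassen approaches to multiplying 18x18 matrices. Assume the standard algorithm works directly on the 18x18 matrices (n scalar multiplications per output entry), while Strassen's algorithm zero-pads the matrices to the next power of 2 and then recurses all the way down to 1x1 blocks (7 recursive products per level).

Matrix multiplication for 18x18 matrices:

Strassen's algorithm requires power-of-2 dimensions. Pad 18x18 to 32x32 (next power of 2).

Standard algorithm: 18^3 = 5832 multiplications
Strassen's algorithm: 7^(log2(32)) = 7^5 = 16807 multiplications
Difference: 5832 - 16807 = -10975 (Strassen uses MORE here due to padding overhead — for small or just-over-power-of-2 n, padding can outweigh the per-level savings)

Standard: 5832 multiplications (18^3). Strassen: 16807 multiplications (7^5, after padding to 32x32). Strassen reduces 8 recursive multiplications to 7 at each level.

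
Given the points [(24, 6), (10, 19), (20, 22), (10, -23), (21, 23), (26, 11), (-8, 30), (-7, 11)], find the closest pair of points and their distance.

Computing all pairwise distances among 8 points:

d((24, 6), (10, 19)) = 19.105
d((24, 6), (20, 22)) = 16.4924
d((24, 6), (10, -23)) = 32.2025
d((24, 6), (21, 23)) = 17.2627
d((24, 6), (26, 11)) = 5.3852
d((24, 6), (-8, 30)) = 40.0
d((24, 6), (-7, 11)) = 31.4006
d((10, 19), (20, 22)) = 10.4403
d((10, 19), (10, -23)) = 42.0
d((10, 19), (21, 23)) = 11.7047
d((10, 19), (26, 11)) = 17.8885
d((10, 19), (-8, 30)) = 21.095
d((10, 19), (-7, 11)) = 18.7883
d((20, 22), (10, -23)) = 46.0977
d((20, 22), (21, 23)) = 1.4142 <-- minimum
d((20, 22), (26, 11)) = 12.53
d((20, 22), (-8, 30)) = 29.1204
d((20, 22), (-7, 11)) = 29.1548
d((10, -23), (21, 23)) = 47.2969
d((10, -23), (26, 11)) = 37.5766
d((10, -23), (-8, 30)) = 55.9732
d((10, -23), (-7, 11)) = 38.0132
d((21, 23), (26, 11)) = 13.0
d((21, 23), (-8, 30)) = 29.8329
d((21, 23), (-7, 11)) = 30.4631
d((26, 11), (-8, 30)) = 38.9487
d((26, 11), (-7, 11)) = 33.0
d((-8, 30), (-7, 11)) = 19.0263

Closest pair: (20, 22) and (21, 23) with distance 1.4142

The closest pair is (20, 22) and (21, 23) with Euclidean distance 1.4142. For 8 points, brute-force pairwise comparison is shown above. For large n, the divide-and-conquer algorithm (sort by x, recurse on halves, check the dividing strip) achieves O(n log n).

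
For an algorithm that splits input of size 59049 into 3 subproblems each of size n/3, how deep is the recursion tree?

For divide and conquer with division factor 3:

Problem sizes at each level:
Level 0: 59049
Level 1: 19683
Level 2: 6561
Level 3: 2187
Level 4: 729
Level 5: 243
Level 6: 81
Level 7: 27
Level 8: 9
Level 9: 3
Level 10: 1

The root is level 0 and the size-1 base case is level 10 (the tree spans levels 0 through 10, i.e. 11 levels counting the root), so the depth is the number of divisions: log_3(59049) = 10

The recursion tree depth is log_3(59049) = 10. At each level, the problem size is divided by 3, so it takes 10 divisions to reduce to a base case of size 1. The algorithm makes 3 recursive calls at each level.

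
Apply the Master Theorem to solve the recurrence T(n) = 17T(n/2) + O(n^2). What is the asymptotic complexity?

Master Theorem for T(n) = 17T(n/2) + O(n^2):

a = 17, b = 2, c = 2
log_b(a) = log_2(17) = 4.0875

Case 1: c = 2 < log_2(17) = 4.0875
T(n) = O(n^(log_2 17))

For T(n) = 17T(n/2) + O(n^2): log_2(17) = 4.0875. This is Case 1 of the Master Theorem (c < log_b(a), work dominated by leaves), giving O(n^(log_2 17)).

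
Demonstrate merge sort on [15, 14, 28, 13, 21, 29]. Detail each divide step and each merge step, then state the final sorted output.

Merge sort trace:

Split: [15, 14, 28, 13, 21, 29] -> [15, 14, 28] and [13, 21, 29]
  Split: [15, 14, 28] -> [15] and [14, 28]
    Split: [14, 28] -> [14] and [28]
    Merge: [14] + [28] -> [14, 28]
  Merge: [15] + [14, 28] -> [14, 15, 28]
  Split: [13, 21, 29] -> [13] and [21, 29]
    Split: [21, 29] -> [21] and [29]
    Merge: [21] + [29] -> [21, 29]
  Merge: [13] + [21, 29] -> [13, 21, 29]
Merge: [14, 15, 28] + [13, 21, 29] -> [13, 14, 15, 21, 28, 29]

Final sorted array: [13, 14, 15, 21, 28, 29]

The merge sort proceeds by recursively splitting the array and merging sorted halves.
After all merges, the sorted array is [13, 14, 15, 21, 28, 29].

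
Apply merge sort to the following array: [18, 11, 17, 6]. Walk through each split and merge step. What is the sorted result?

Merge sort trace:

Split: [18, 11, 17, 6] -> [18, 11] and [17, 6]
  Split: [18, 11] -> [18] and [11]
  Merge: [18] + [11] -> [11, 18]
  Split: [17, 6] -> [17] and [6]
  Merge: [17] + [6] -> [6, 17]
Merge: [11, 18] + [6, 17] -> [6, 11, 17, 18]

Final sorted array: [6, 11, 17, 18]

The merge sort proceeds by recursively splitting the array and merging sorted halves.
After all merges, the sorted array is [6, 11, 17, 18].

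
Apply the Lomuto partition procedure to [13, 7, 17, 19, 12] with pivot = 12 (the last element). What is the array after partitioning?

Lomuto partition with pivot = 12:

Initial array: [13, 7, 17, 19, 12]

arr[0]=13 > 12: no swap
arr[1]=7 <= 12: swap with position 0, array becomes [7, 13, 17, 19, 12]
arr[2]=17 > 12: no swap
arr[3]=19 > 12: no swap

Place pivot at position 1: [7, 12, 17, 19, 13]
Pivot position: 1

After partitioning with pivot 12, the array becomes [7, 12, 17, 19, 13]. The pivot is placed at index 1. All elements to the left of the pivot are <= 12, and all elements to the right are > 12.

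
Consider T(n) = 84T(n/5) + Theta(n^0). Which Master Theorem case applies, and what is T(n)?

Master Theorem for T(n) = 84T(n/5) + O(n^0):

a = 84, b = 5, c = 0
log_b(a) = log_5(84) = 2.7530

Case 1: c = 0 < log_5(84) = 2.7530
T(n) = O(n^(log_5 84))

For T(n) = 84T(n/5) + O(n^0): log_5(84) = 2.7530. This is Case 1 of the Master Theorem (c < log_b(a), work dominated by leaves), giving O(n^(log_5 84)).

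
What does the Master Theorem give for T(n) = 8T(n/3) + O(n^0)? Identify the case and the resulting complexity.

Master Theorem for T(n) = 8T(n/3) + O(n^0):

a = 8, b = 3, c = 0
log_b(a) = log_3(8) = 1.8928

Case 1: c = 0 < log_3(8) = 1.8928
T(n) = O(n^(log_3 8))

For T(n) = 8T(n/3) + O(n^0): log_3(8) = 1.8928. This is Case 1 of the Master Theorem (c < log_b(a), work dominated by leaves), giving O(n^(log_3 8)).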